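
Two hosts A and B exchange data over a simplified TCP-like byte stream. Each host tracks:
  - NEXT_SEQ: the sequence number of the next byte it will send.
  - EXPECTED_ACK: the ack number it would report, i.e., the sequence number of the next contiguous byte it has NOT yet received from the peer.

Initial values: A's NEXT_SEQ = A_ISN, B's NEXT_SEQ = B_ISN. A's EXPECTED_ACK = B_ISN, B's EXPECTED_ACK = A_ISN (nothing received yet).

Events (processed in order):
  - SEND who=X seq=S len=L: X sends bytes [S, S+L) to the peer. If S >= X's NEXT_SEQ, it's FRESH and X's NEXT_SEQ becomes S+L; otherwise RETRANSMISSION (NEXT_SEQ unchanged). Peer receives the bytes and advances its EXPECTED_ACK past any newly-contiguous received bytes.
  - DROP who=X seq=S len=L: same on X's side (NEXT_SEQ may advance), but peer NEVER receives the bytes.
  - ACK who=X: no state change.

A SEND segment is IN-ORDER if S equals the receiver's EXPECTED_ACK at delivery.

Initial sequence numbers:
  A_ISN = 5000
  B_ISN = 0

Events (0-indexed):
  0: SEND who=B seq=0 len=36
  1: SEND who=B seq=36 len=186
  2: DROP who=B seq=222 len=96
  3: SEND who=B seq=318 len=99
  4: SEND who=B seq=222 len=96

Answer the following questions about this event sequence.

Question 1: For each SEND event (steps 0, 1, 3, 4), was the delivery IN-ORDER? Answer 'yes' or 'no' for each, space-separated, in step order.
Step 0: SEND seq=0 -> in-order
Step 1: SEND seq=36 -> in-order
Step 3: SEND seq=318 -> out-of-order
Step 4: SEND seq=222 -> in-order

Answer: yes yes no yes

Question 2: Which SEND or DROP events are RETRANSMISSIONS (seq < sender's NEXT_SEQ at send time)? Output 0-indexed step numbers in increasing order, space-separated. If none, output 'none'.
Answer: 4

Derivation:
Step 0: SEND seq=0 -> fresh
Step 1: SEND seq=36 -> fresh
Step 2: DROP seq=222 -> fresh
Step 3: SEND seq=318 -> fresh
Step 4: SEND seq=222 -> retransmit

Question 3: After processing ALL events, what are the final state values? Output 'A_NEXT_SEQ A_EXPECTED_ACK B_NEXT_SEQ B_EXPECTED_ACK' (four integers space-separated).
Answer: 5000 417 417 5000

Derivation:
After event 0: A_seq=5000 A_ack=36 B_seq=36 B_ack=5000
After event 1: A_seq=5000 A_ack=222 B_seq=222 B_ack=5000
After event 2: A_seq=5000 A_ack=222 B_seq=318 B_ack=5000
After event 3: A_seq=5000 A_ack=222 B_seq=417 B_ack=5000
After event 4: A_seq=5000 A_ack=417 B_seq=417 B_ack=5000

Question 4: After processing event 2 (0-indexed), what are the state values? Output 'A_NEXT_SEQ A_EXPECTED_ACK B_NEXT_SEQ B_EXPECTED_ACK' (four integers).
After event 0: A_seq=5000 A_ack=36 B_seq=36 B_ack=5000
After event 1: A_seq=5000 A_ack=222 B_seq=222 B_ack=5000
After event 2: A_seq=5000 A_ack=222 B_seq=318 B_ack=5000

5000 222 318 5000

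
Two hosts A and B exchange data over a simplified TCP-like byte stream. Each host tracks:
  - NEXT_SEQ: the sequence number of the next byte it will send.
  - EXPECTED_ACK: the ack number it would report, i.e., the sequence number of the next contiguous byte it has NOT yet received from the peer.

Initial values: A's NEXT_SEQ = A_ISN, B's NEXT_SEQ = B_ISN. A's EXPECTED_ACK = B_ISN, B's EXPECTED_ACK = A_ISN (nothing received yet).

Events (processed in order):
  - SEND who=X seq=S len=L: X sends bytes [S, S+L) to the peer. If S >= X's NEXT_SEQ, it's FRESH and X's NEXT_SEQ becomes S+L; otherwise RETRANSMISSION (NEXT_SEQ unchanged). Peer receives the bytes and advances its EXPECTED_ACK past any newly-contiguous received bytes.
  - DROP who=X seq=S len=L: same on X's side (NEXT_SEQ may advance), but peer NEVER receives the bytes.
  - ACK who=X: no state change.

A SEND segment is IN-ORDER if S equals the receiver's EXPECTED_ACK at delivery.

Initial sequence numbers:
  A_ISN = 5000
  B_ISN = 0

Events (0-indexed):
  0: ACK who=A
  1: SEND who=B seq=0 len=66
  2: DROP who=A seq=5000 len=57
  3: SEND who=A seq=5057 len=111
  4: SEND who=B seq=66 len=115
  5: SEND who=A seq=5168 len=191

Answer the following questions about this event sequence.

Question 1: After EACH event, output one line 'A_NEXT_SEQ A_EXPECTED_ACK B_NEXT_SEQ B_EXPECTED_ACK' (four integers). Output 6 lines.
5000 0 0 5000
5000 66 66 5000
5057 66 66 5000
5168 66 66 5000
5168 181 181 5000
5359 181 181 5000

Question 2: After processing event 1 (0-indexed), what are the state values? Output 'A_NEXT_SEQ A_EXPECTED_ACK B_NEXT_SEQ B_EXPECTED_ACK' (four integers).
After event 0: A_seq=5000 A_ack=0 B_seq=0 B_ack=5000
After event 1: A_seq=5000 A_ack=66 B_seq=66 B_ack=5000

5000 66 66 5000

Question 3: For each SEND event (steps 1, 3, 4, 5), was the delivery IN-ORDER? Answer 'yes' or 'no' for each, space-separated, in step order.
Answer: yes no yes no

Derivation:
Step 1: SEND seq=0 -> in-order
Step 3: SEND seq=5057 -> out-of-order
Step 4: SEND seq=66 -> in-order
Step 5: SEND seq=5168 -> out-of-order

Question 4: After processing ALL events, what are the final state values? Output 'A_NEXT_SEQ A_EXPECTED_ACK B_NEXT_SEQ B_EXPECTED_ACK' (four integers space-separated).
After event 0: A_seq=5000 A_ack=0 B_seq=0 B_ack=5000
After event 1: A_seq=5000 A_ack=66 B_seq=66 B_ack=5000
After event 2: A_seq=5057 A_ack=66 B_seq=66 B_ack=5000
After event 3: A_seq=5168 A_ack=66 B_seq=66 B_ack=5000
After event 4: A_seq=5168 A_ack=181 B_seq=181 B_ack=5000
After event 5: A_seq=5359 A_ack=181 B_seq=181 B_ack=5000

Answer: 5359 181 181 5000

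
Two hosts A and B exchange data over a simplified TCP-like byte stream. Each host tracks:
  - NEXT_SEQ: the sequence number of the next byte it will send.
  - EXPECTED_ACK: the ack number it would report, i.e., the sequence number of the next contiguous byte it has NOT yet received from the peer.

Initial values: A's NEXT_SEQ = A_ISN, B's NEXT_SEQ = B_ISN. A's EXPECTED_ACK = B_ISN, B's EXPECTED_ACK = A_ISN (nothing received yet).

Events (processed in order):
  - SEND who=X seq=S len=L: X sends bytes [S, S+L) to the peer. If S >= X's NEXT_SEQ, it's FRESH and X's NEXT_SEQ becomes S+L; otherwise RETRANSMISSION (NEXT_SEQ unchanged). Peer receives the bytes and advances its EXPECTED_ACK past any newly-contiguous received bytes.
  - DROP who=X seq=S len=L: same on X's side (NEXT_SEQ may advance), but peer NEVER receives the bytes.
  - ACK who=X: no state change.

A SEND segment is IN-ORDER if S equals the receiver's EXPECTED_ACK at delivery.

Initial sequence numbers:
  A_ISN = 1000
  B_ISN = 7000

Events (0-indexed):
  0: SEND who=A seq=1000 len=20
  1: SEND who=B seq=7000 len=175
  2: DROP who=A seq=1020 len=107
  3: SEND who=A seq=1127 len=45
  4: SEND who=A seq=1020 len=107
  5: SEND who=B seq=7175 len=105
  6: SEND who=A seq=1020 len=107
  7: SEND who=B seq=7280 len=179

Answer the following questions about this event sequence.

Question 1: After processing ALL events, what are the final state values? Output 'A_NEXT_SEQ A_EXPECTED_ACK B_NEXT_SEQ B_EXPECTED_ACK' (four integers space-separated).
Answer: 1172 7459 7459 1172

Derivation:
After event 0: A_seq=1020 A_ack=7000 B_seq=7000 B_ack=1020
After event 1: A_seq=1020 A_ack=7175 B_seq=7175 B_ack=1020
After event 2: A_seq=1127 A_ack=7175 B_seq=7175 B_ack=1020
After event 3: A_seq=1172 A_ack=7175 B_seq=7175 B_ack=1020
After event 4: A_seq=1172 A_ack=7175 B_seq=7175 B_ack=1172
After event 5: A_seq=1172 A_ack=7280 B_seq=7280 B_ack=1172
After event 6: A_seq=1172 A_ack=7280 B_seq=7280 B_ack=1172
After event 7: A_seq=1172 A_ack=7459 B_seq=7459 B_ack=1172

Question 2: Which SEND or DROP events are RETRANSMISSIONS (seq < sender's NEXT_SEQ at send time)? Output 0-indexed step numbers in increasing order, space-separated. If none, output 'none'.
Step 0: SEND seq=1000 -> fresh
Step 1: SEND seq=7000 -> fresh
Step 2: DROP seq=1020 -> fresh
Step 3: SEND seq=1127 -> fresh
Step 4: SEND seq=1020 -> retransmit
Step 5: SEND seq=7175 -> fresh
Step 6: SEND seq=1020 -> retransmit
Step 7: SEND seq=7280 -> fresh

Answer: 4 6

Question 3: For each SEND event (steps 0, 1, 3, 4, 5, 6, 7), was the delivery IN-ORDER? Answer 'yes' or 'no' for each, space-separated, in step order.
Answer: yes yes no yes yes no yes

Derivation:
Step 0: SEND seq=1000 -> in-order
Step 1: SEND seq=7000 -> in-order
Step 3: SEND seq=1127 -> out-of-order
Step 4: SEND seq=1020 -> in-order
Step 5: SEND seq=7175 -> in-order
Step 6: SEND seq=1020 -> out-of-order
Step 7: SEND seq=7280 -> in-order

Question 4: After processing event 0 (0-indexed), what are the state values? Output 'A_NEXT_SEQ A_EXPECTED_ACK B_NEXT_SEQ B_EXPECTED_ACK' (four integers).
After event 0: A_seq=1020 A_ack=7000 B_seq=7000 B_ack=1020

1020 7000 7000 1020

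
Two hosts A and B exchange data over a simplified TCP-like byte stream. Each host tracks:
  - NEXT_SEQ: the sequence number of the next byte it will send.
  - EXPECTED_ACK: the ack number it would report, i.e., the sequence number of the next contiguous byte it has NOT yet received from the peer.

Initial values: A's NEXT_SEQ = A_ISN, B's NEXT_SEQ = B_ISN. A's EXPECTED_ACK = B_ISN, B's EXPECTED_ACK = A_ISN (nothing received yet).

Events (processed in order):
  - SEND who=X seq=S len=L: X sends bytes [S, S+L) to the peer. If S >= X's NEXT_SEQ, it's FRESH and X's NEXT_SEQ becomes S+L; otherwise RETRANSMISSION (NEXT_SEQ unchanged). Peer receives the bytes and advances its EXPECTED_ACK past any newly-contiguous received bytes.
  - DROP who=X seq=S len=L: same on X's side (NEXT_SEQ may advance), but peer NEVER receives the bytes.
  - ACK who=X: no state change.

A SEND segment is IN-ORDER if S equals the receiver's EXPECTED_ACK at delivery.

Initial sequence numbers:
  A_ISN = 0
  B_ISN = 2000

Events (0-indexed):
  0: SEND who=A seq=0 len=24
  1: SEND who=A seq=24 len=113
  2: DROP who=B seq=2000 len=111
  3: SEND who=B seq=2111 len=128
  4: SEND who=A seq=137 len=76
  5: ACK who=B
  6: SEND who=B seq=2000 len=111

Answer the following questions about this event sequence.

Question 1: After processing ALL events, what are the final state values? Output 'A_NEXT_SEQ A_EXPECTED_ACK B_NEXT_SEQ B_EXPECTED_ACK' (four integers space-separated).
After event 0: A_seq=24 A_ack=2000 B_seq=2000 B_ack=24
After event 1: A_seq=137 A_ack=2000 B_seq=2000 B_ack=137
After event 2: A_seq=137 A_ack=2000 B_seq=2111 B_ack=137
After event 3: A_seq=137 A_ack=2000 B_seq=2239 B_ack=137
After event 4: A_seq=213 A_ack=2000 B_seq=2239 B_ack=213
After event 5: A_seq=213 A_ack=2000 B_seq=2239 B_ack=213
After event 6: A_seq=213 A_ack=2239 B_seq=2239 B_ack=213

Answer: 213 2239 2239 213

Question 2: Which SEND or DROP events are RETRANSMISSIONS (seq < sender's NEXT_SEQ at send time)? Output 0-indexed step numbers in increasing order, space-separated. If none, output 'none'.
Step 0: SEND seq=0 -> fresh
Step 1: SEND seq=24 -> fresh
Step 2: DROP seq=2000 -> fresh
Step 3: SEND seq=2111 -> fresh
Step 4: SEND seq=137 -> fresh
Step 6: SEND seq=2000 -> retransmit

Answer: 6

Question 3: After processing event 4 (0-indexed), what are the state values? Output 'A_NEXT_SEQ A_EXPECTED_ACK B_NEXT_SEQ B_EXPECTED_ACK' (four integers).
After event 0: A_seq=24 A_ack=2000 B_seq=2000 B_ack=24
After event 1: A_seq=137 A_ack=2000 B_seq=2000 B_ack=137
After event 2: A_seq=137 A_ack=2000 B_seq=2111 B_ack=137
After event 3: A_seq=137 A_ack=2000 B_seq=2239 B_ack=137
After event 4: A_seq=213 A_ack=2000 B_seq=2239 B_ack=213

213 2000 2239 213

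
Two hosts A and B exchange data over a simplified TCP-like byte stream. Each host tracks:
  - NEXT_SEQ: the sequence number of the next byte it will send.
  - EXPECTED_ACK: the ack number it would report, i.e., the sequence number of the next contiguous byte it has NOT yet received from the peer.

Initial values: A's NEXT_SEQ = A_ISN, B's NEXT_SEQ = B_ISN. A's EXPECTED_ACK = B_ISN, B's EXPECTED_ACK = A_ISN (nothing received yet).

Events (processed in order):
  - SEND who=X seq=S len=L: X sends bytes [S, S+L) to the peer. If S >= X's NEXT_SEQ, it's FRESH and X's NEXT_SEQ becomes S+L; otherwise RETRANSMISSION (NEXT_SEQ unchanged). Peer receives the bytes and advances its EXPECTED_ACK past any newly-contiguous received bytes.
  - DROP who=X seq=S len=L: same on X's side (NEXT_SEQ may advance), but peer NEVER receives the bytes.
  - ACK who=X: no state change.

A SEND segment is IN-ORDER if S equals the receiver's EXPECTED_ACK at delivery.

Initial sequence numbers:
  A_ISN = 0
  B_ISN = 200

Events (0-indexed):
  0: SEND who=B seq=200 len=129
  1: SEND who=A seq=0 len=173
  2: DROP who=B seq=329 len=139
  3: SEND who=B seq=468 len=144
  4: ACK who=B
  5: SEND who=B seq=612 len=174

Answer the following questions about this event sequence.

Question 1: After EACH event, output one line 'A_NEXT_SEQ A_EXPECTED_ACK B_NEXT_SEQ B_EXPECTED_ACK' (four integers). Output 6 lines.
0 329 329 0
173 329 329 173
173 329 468 173
173 329 612 173
173 329 612 173
173 329 786 173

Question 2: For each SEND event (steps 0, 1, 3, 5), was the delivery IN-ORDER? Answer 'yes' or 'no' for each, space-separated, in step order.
Step 0: SEND seq=200 -> in-order
Step 1: SEND seq=0 -> in-order
Step 3: SEND seq=468 -> out-of-order
Step 5: SEND seq=612 -> out-of-order

Answer: yes yes no no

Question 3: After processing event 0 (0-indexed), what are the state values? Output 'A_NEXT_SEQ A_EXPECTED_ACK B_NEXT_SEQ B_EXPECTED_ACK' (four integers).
After event 0: A_seq=0 A_ack=329 B_seq=329 B_ack=0

0 329 329 0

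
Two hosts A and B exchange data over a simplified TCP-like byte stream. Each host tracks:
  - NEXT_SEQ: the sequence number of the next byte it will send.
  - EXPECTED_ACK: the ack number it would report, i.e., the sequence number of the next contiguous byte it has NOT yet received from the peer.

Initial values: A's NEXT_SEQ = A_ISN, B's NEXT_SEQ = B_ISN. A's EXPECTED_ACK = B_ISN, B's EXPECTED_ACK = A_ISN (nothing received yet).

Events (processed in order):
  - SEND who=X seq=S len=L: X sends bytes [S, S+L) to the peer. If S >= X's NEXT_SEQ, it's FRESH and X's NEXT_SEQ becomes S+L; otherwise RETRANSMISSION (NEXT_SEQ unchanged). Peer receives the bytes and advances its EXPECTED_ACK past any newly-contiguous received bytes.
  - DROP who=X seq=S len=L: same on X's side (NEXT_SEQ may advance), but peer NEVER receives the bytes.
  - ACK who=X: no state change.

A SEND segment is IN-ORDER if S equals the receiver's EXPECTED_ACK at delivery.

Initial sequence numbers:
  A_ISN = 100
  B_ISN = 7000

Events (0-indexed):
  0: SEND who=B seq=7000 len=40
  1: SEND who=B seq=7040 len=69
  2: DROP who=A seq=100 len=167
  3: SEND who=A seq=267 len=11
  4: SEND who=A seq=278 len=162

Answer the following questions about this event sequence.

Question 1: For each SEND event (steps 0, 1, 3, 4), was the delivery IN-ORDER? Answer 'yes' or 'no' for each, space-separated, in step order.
Answer: yes yes no no

Derivation:
Step 0: SEND seq=7000 -> in-order
Step 1: SEND seq=7040 -> in-order
Step 3: SEND seq=267 -> out-of-order
Step 4: SEND seq=278 -> out-of-order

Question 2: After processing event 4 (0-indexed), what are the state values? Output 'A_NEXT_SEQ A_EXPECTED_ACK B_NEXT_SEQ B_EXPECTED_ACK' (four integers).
After event 0: A_seq=100 A_ack=7040 B_seq=7040 B_ack=100
After event 1: A_seq=100 A_ack=7109 B_seq=7109 B_ack=100
After event 2: A_seq=267 A_ack=7109 B_seq=7109 B_ack=100
After event 3: A_seq=278 A_ack=7109 B_seq=7109 B_ack=100
After event 4: A_seq=440 A_ack=7109 B_seq=7109 B_ack=100

440 7109 7109 100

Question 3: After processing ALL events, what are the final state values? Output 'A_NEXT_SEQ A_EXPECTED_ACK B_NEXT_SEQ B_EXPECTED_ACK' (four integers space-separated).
After event 0: A_seq=100 A_ack=7040 B_seq=7040 B_ack=100
After event 1: A_seq=100 A_ack=7109 B_seq=7109 B_ack=100
After event 2: A_seq=267 A_ack=7109 B_seq=7109 B_ack=100
After event 3: A_seq=278 A_ack=7109 B_seq=7109 B_ack=100
After event 4: A_seq=440 A_ack=7109 B_seq=7109 B_ack=100

Answer: 440 7109 7109 100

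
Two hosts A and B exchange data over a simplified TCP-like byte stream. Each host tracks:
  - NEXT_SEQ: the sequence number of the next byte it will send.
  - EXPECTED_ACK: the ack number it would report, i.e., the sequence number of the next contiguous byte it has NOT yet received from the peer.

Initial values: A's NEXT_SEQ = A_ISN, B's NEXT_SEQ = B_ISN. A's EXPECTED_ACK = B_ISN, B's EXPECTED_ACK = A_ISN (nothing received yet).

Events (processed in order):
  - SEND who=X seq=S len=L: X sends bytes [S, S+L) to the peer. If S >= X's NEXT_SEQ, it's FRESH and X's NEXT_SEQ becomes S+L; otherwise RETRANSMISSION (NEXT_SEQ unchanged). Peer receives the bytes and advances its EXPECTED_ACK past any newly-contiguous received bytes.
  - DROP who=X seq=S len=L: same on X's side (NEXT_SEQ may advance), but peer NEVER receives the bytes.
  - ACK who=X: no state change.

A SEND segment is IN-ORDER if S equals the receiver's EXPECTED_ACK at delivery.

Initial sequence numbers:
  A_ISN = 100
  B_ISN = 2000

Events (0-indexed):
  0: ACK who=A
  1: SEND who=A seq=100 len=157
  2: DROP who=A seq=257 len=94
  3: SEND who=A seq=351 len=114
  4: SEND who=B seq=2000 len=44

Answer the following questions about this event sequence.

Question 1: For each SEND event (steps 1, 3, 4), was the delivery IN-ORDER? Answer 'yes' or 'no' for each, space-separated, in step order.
Answer: yes no yes

Derivation:
Step 1: SEND seq=100 -> in-order
Step 3: SEND seq=351 -> out-of-order
Step 4: SEND seq=2000 -> in-order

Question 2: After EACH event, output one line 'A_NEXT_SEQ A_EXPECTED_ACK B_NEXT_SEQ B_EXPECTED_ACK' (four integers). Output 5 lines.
100 2000 2000 100
257 2000 2000 257
351 2000 2000 257
465 2000 2000 257
465 2044 2044 257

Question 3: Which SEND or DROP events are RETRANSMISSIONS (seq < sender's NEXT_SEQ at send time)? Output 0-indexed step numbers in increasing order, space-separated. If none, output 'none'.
Step 1: SEND seq=100 -> fresh
Step 2: DROP seq=257 -> fresh
Step 3: SEND seq=351 -> fresh
Step 4: SEND seq=2000 -> fresh

Answer: none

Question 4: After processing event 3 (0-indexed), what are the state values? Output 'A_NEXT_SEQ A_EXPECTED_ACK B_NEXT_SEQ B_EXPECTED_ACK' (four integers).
After event 0: A_seq=100 A_ack=2000 B_seq=2000 B_ack=100
After event 1: A_seq=257 A_ack=2000 B_seq=2000 B_ack=257
After event 2: A_seq=351 A_ack=2000 B_seq=2000 B_ack=257
After event 3: A_seq=465 A_ack=2000 B_seq=2000 B_ack=257

465 2000 2000 257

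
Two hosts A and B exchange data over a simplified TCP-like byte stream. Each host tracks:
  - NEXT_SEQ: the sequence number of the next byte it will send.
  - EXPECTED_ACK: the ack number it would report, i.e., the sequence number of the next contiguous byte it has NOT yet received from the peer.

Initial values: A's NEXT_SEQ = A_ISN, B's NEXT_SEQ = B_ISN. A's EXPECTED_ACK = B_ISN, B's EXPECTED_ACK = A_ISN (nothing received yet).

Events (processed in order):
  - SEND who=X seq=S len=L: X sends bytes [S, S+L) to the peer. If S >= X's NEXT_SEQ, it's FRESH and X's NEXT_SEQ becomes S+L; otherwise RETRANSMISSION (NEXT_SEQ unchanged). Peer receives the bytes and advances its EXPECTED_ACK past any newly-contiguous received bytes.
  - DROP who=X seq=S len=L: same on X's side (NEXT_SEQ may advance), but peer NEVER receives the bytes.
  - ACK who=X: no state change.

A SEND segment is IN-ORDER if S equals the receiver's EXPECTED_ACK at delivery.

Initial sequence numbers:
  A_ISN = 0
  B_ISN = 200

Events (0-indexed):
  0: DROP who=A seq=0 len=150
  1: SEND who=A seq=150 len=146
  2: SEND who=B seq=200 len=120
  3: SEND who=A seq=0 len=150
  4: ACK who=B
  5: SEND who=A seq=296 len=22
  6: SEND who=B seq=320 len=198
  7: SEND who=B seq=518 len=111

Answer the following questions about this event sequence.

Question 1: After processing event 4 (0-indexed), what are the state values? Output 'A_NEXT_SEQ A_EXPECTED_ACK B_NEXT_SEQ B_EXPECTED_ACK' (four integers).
After event 0: A_seq=150 A_ack=200 B_seq=200 B_ack=0
After event 1: A_seq=296 A_ack=200 B_seq=200 B_ack=0
After event 2: A_seq=296 A_ack=320 B_seq=320 B_ack=0
After event 3: A_seq=296 A_ack=320 B_seq=320 B_ack=296
After event 4: A_seq=296 A_ack=320 B_seq=320 B_ack=296

296 320 320 296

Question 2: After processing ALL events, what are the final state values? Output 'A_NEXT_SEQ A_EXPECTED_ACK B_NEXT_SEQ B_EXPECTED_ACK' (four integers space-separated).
After event 0: A_seq=150 A_ack=200 B_seq=200 B_ack=0
After event 1: A_seq=296 A_ack=200 B_seq=200 B_ack=0
After event 2: A_seq=296 A_ack=320 B_seq=320 B_ack=0
After event 3: A_seq=296 A_ack=320 B_seq=320 B_ack=296
After event 4: A_seq=296 A_ack=320 B_seq=320 B_ack=296
After event 5: A_seq=318 A_ack=320 B_seq=320 B_ack=318
After event 6: A_seq=318 A_ack=518 B_seq=518 B_ack=318
After event 7: A_seq=318 A_ack=629 B_seq=629 B_ack=318

Answer: 318 629 629 318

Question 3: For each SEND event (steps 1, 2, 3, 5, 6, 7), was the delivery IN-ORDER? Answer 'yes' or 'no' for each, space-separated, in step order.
Step 1: SEND seq=150 -> out-of-order
Step 2: SEND seq=200 -> in-order
Step 3: SEND seq=0 -> in-order
Step 5: SEND seq=296 -> in-order
Step 6: SEND seq=320 -> in-order
Step 7: SEND seq=518 -> in-order

Answer: no yes yes yes yes yes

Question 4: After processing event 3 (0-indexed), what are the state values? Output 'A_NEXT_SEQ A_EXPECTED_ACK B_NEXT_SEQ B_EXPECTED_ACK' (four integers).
After event 0: A_seq=150 A_ack=200 B_seq=200 B_ack=0
After event 1: A_seq=296 A_ack=200 B_seq=200 B_ack=0
After event 2: A_seq=296 A_ack=320 B_seq=320 B_ack=0
After event 3: A_seq=296 A_ack=320 B_seq=320 B_ack=296

296 320 320 296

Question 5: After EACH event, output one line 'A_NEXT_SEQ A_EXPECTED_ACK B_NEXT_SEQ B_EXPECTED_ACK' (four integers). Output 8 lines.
150 200 200 0
296 200 200 0
296 320 320 0
296 320 320 296
296 320 320 296
318 320 320 318
318 518 518 318
318 629 629 318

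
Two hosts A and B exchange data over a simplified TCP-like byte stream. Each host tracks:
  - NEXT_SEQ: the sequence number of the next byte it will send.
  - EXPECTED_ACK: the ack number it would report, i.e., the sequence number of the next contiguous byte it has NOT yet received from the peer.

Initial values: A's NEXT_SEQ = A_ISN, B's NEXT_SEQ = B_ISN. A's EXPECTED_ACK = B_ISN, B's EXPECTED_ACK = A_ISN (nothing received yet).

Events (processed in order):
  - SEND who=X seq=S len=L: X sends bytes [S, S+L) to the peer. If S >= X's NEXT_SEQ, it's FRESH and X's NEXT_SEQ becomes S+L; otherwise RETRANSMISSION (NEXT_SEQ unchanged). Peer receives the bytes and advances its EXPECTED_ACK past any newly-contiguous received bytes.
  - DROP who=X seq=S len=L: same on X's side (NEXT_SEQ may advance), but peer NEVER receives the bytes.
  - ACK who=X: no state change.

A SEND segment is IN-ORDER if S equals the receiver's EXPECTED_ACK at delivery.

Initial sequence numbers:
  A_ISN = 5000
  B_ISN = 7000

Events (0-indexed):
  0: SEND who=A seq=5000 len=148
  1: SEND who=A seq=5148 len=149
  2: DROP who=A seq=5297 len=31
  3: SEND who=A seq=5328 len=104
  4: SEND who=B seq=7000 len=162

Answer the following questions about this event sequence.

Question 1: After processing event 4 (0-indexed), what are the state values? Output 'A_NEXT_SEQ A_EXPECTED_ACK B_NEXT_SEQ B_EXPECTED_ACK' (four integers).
After event 0: A_seq=5148 A_ack=7000 B_seq=7000 B_ack=5148
After event 1: A_seq=5297 A_ack=7000 B_seq=7000 B_ack=5297
After event 2: A_seq=5328 A_ack=7000 B_seq=7000 B_ack=5297
After event 3: A_seq=5432 A_ack=7000 B_seq=7000 B_ack=5297
After event 4: A_seq=5432 A_ack=7162 B_seq=7162 B_ack=5297

5432 7162 7162 5297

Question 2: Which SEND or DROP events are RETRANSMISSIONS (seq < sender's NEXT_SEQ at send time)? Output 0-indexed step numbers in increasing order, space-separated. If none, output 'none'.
Answer: none

Derivation:
Step 0: SEND seq=5000 -> fresh
Step 1: SEND seq=5148 -> fresh
Step 2: DROP seq=5297 -> fresh
Step 3: SEND seq=5328 -> fresh
Step 4: SEND seq=7000 -> fresh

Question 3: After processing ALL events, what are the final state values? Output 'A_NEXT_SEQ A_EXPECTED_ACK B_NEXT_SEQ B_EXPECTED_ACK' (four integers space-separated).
Answer: 5432 7162 7162 5297

Derivation:
After event 0: A_seq=5148 A_ack=7000 B_seq=7000 B_ack=5148
After event 1: A_seq=5297 A_ack=7000 B_seq=7000 B_ack=5297
After event 2: A_seq=5328 A_ack=7000 B_seq=7000 B_ack=5297
After event 3: A_seq=5432 A_ack=7000 B_seq=7000 B_ack=5297
After event 4: A_seq=5432 A_ack=7162 B_seq=7162 B_ack=5297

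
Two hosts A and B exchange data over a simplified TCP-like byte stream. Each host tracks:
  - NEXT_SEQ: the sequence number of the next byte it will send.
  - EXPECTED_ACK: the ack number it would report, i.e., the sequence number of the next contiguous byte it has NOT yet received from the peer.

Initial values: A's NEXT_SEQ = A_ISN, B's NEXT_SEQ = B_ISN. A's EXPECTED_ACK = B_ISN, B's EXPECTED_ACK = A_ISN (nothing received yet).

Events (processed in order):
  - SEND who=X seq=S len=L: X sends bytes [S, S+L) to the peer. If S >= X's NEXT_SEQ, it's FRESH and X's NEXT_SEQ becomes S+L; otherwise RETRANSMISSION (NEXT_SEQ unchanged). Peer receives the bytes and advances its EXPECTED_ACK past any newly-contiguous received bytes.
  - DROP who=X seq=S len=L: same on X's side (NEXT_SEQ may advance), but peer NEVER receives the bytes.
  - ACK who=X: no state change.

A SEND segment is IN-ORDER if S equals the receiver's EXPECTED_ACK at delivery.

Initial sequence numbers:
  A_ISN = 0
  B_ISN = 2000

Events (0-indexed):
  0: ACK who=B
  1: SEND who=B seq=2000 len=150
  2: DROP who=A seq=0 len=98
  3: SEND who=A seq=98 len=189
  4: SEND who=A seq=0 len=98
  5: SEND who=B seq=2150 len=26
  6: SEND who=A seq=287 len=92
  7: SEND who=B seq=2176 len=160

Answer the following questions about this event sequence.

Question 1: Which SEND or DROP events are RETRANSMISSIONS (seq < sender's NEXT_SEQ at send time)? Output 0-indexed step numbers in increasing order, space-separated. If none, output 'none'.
Step 1: SEND seq=2000 -> fresh
Step 2: DROP seq=0 -> fresh
Step 3: SEND seq=98 -> fresh
Step 4: SEND seq=0 -> retransmit
Step 5: SEND seq=2150 -> fresh
Step 6: SEND seq=287 -> fresh
Step 7: SEND seq=2176 -> fresh

Answer: 4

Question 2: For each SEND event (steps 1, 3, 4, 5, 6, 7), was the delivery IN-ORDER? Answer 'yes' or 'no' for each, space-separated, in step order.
Step 1: SEND seq=2000 -> in-order
Step 3: SEND seq=98 -> out-of-order
Step 4: SEND seq=0 -> in-order
Step 5: SEND seq=2150 -> in-order
Step 6: SEND seq=287 -> in-order
Step 7: SEND seq=2176 -> in-order

Answer: yes no yes yes yes yes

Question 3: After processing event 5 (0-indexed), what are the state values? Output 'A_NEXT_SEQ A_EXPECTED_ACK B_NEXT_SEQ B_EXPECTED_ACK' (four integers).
After event 0: A_seq=0 A_ack=2000 B_seq=2000 B_ack=0
After event 1: A_seq=0 A_ack=2150 B_seq=2150 B_ack=0
After event 2: A_seq=98 A_ack=2150 B_seq=2150 B_ack=0
After event 3: A_seq=287 A_ack=2150 B_seq=2150 B_ack=0
After event 4: A_seq=287 A_ack=2150 B_seq=2150 B_ack=287
After event 5: A_seq=287 A_ack=2176 B_seq=2176 B_ack=287

287 2176 2176 287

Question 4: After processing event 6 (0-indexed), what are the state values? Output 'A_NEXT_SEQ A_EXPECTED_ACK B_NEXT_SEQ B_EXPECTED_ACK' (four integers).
After event 0: A_seq=0 A_ack=2000 B_seq=2000 B_ack=0
After event 1: A_seq=0 A_ack=2150 B_seq=2150 B_ack=0
After event 2: A_seq=98 A_ack=2150 B_seq=2150 B_ack=0
After event 3: A_seq=287 A_ack=2150 B_seq=2150 B_ack=0
After event 4: A_seq=287 A_ack=2150 B_seq=2150 B_ack=287
After event 5: A_seq=287 A_ack=2176 B_seq=2176 B_ack=287
After event 6: A_seq=379 A_ack=2176 B_seq=2176 B_ack=379

379 2176 2176 379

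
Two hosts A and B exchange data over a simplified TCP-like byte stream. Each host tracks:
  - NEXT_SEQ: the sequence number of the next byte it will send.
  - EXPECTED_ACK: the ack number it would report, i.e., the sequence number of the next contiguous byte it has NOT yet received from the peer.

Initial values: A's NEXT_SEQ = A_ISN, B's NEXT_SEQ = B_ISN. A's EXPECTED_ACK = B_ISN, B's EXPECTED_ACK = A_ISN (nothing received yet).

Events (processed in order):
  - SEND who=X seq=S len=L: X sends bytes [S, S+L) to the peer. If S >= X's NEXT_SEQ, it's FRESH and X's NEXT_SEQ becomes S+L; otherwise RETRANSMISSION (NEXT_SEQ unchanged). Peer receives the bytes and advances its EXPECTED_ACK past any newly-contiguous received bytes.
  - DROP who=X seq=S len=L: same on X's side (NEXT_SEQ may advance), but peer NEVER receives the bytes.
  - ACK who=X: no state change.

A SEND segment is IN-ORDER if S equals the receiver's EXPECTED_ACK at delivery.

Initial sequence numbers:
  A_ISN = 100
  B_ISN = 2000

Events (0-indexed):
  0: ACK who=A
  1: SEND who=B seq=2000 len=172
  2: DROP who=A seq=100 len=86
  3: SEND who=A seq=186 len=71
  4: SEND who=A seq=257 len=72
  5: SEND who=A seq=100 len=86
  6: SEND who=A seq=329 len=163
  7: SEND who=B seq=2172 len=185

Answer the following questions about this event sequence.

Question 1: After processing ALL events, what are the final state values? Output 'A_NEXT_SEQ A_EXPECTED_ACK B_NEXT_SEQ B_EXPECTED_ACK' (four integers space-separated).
Answer: 492 2357 2357 492

Derivation:
After event 0: A_seq=100 A_ack=2000 B_seq=2000 B_ack=100
After event 1: A_seq=100 A_ack=2172 B_seq=2172 B_ack=100
After event 2: A_seq=186 A_ack=2172 B_seq=2172 B_ack=100
After event 3: A_seq=257 A_ack=2172 B_seq=2172 B_ack=100
After event 4: A_seq=329 A_ack=2172 B_seq=2172 B_ack=100
After event 5: A_seq=329 A_ack=2172 B_seq=2172 B_ack=329
After event 6: A_seq=492 A_ack=2172 B_seq=2172 B_ack=492
After event 7: A_seq=492 A_ack=2357 B_seq=2357 B_ack=492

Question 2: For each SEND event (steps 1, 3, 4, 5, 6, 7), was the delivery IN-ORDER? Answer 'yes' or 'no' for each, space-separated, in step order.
Answer: yes no no yes yes yes

Derivation:
Step 1: SEND seq=2000 -> in-order
Step 3: SEND seq=186 -> out-of-order
Step 4: SEND seq=257 -> out-of-order
Step 5: SEND seq=100 -> in-order
Step 6: SEND seq=329 -> in-order
Step 7: SEND seq=2172 -> in-order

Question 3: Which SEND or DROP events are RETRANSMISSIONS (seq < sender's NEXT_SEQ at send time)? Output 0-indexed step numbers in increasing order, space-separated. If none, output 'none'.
Answer: 5

Derivation:
Step 1: SEND seq=2000 -> fresh
Step 2: DROP seq=100 -> fresh
Step 3: SEND seq=186 -> fresh
Step 4: SEND seq=257 -> fresh
Step 5: SEND seq=100 -> retransmit
Step 6: SEND seq=329 -> fresh
Step 7: SEND seq=2172 -> fresh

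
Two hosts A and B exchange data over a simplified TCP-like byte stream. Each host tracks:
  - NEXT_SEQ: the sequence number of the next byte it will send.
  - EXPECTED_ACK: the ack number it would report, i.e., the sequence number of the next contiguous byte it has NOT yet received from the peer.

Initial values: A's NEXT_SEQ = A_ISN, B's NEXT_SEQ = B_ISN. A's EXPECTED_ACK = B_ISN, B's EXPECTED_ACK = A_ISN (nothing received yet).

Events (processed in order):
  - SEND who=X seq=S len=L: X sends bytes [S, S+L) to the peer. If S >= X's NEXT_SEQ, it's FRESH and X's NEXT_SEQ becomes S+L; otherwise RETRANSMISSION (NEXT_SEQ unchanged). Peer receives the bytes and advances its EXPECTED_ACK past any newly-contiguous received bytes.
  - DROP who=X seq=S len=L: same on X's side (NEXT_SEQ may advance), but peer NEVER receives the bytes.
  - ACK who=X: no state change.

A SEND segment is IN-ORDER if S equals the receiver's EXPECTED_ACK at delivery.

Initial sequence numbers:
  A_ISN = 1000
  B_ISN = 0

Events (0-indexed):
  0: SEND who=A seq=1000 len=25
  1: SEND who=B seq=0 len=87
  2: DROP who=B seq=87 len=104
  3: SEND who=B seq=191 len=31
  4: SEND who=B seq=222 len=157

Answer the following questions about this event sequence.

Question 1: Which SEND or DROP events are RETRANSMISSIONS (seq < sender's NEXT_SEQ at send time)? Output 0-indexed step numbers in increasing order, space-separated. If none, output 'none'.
Step 0: SEND seq=1000 -> fresh
Step 1: SEND seq=0 -> fresh
Step 2: DROP seq=87 -> fresh
Step 3: SEND seq=191 -> fresh
Step 4: SEND seq=222 -> fresh

Answer: none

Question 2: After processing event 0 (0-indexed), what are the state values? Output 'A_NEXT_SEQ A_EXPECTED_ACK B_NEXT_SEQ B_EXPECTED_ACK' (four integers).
After event 0: A_seq=1025 A_ack=0 B_seq=0 B_ack=1025

1025 0 0 1025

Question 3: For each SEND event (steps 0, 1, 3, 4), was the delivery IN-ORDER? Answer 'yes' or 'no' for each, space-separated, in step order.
Step 0: SEND seq=1000 -> in-order
Step 1: SEND seq=0 -> in-order
Step 3: SEND seq=191 -> out-of-order
Step 4: SEND seq=222 -> out-of-order

Answer: yes yes no no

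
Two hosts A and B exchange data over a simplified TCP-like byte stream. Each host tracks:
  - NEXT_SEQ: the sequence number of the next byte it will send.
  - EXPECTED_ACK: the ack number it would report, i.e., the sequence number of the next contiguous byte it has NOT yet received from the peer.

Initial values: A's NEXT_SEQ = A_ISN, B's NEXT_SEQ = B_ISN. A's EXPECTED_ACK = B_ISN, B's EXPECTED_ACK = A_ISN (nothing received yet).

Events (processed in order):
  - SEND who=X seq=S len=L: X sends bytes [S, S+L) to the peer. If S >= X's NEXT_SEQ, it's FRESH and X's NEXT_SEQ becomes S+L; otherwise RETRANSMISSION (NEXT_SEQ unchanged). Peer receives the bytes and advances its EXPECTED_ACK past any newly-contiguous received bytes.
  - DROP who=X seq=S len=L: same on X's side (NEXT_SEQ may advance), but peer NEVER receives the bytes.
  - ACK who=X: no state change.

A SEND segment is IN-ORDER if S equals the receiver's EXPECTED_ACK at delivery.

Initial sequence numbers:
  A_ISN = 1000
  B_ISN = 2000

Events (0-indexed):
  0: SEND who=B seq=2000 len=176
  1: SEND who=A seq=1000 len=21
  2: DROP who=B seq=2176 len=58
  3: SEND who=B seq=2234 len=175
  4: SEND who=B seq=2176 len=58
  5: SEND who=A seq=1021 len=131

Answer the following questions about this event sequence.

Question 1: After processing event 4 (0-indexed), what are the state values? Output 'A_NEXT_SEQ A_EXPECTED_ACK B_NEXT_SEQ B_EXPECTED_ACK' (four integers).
After event 0: A_seq=1000 A_ack=2176 B_seq=2176 B_ack=1000
After event 1: A_seq=1021 A_ack=2176 B_seq=2176 B_ack=1021
After event 2: A_seq=1021 A_ack=2176 B_seq=2234 B_ack=1021
After event 3: A_seq=1021 A_ack=2176 B_seq=2409 B_ack=1021
After event 4: A_seq=1021 A_ack=2409 B_seq=2409 B_ack=1021

1021 2409 2409 1021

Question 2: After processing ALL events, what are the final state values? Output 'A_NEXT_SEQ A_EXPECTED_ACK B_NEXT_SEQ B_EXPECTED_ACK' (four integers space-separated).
Answer: 1152 2409 2409 1152

Derivation:
After event 0: A_seq=1000 A_ack=2176 B_seq=2176 B_ack=1000
After event 1: A_seq=1021 A_ack=2176 B_seq=2176 B_ack=1021
After event 2: A_seq=1021 A_ack=2176 B_seq=2234 B_ack=1021
After event 3: A_seq=1021 A_ack=2176 B_seq=2409 B_ack=1021
After event 4: A_seq=1021 A_ack=2409 B_seq=2409 B_ack=1021
After event 5: A_seq=1152 A_ack=2409 B_seq=2409 B_ack=1152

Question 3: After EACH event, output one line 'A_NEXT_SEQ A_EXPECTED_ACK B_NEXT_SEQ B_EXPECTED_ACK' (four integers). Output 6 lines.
1000 2176 2176 1000
1021 2176 2176 1021
1021 2176 2234 1021
1021 2176 2409 1021
1021 2409 2409 1021
1152 2409 2409 1152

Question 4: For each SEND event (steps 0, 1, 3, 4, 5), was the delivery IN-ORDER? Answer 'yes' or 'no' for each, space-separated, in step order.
Answer: yes yes no yes yes

Derivation:
Step 0: SEND seq=2000 -> in-order
Step 1: SEND seq=1000 -> in-order
Step 3: SEND seq=2234 -> out-of-order
Step 4: SEND seq=2176 -> in-order
Step 5: SEND seq=1021 -> in-order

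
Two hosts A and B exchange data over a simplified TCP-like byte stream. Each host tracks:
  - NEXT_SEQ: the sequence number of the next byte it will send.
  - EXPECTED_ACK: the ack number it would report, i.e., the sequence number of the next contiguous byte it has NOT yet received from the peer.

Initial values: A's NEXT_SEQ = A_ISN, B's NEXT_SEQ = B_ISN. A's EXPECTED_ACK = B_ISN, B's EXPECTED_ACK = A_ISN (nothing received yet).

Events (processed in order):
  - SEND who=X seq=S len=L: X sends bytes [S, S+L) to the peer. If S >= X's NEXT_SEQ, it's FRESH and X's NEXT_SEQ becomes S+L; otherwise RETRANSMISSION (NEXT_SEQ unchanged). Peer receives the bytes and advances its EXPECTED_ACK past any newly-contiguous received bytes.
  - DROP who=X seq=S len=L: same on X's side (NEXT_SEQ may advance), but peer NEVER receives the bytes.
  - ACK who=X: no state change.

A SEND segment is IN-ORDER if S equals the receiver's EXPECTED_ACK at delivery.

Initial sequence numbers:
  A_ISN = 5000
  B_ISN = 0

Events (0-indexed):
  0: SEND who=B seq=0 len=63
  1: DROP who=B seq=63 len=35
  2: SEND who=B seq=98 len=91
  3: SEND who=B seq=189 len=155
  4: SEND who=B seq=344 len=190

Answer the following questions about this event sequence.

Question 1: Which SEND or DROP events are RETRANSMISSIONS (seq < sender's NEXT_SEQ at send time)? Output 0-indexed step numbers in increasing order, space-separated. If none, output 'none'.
Answer: none

Derivation:
Step 0: SEND seq=0 -> fresh
Step 1: DROP seq=63 -> fresh
Step 2: SEND seq=98 -> fresh
Step 3: SEND seq=189 -> fresh
Step 4: SEND seq=344 -> fresh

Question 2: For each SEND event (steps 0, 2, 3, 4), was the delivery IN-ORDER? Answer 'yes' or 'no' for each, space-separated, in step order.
Step 0: SEND seq=0 -> in-order
Step 2: SEND seq=98 -> out-of-order
Step 3: SEND seq=189 -> out-of-order
Step 4: SEND seq=344 -> out-of-order

Answer: yes no no no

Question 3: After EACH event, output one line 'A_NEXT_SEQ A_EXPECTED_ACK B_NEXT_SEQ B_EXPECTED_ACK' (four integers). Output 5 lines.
5000 63 63 5000
5000 63 98 5000
5000 63 189 5000
5000 63 344 5000
5000 63 534 5000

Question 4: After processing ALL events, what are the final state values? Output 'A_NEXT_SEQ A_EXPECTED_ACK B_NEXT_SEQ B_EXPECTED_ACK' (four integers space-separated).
Answer: 5000 63 534 5000

Derivation:
After event 0: A_seq=5000 A_ack=63 B_seq=63 B_ack=5000
After event 1: A_seq=5000 A_ack=63 B_seq=98 B_ack=5000
After event 2: A_seq=5000 A_ack=63 B_seq=189 B_ack=5000
After event 3: A_seq=5000 A_ack=63 B_seq=344 B_ack=5000
After event 4: A_seq=5000 A_ack=63 B_seq=534 B_ack=5000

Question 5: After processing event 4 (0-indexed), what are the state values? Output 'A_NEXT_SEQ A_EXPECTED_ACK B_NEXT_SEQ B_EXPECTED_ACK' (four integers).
After event 0: A_seq=5000 A_ack=63 B_seq=63 B_ack=5000
After event 1: A_seq=5000 A_ack=63 B_seq=98 B_ack=5000
After event 2: A_seq=5000 A_ack=63 B_seq=189 B_ack=5000
After event 3: A_seq=5000 A_ack=63 B_seq=344 B_ack=5000
After event 4: A_seq=5000 A_ack=63 B_seq=534 B_ack=5000

5000 63 534 5000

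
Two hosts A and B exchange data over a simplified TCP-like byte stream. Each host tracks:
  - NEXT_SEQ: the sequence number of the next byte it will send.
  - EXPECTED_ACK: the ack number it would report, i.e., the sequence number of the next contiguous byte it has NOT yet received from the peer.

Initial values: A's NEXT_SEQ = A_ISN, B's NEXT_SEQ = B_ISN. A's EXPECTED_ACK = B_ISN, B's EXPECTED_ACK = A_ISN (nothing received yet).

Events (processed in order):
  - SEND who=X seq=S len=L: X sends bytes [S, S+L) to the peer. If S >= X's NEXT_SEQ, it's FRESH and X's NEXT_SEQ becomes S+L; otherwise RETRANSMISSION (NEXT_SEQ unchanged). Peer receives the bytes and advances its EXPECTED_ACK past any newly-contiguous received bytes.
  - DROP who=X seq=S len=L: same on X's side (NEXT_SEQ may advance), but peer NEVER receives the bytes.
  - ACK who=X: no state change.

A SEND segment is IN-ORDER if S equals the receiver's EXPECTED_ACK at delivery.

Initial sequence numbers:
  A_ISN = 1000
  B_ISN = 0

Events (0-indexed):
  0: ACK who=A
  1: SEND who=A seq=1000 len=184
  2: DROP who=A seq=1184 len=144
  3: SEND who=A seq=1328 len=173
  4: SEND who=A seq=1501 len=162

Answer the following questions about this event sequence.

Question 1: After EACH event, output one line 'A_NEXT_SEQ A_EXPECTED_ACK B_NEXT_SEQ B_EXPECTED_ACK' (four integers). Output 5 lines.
1000 0 0 1000
1184 0 0 1184
1328 0 0 1184
1501 0 0 1184
1663 0 0 1184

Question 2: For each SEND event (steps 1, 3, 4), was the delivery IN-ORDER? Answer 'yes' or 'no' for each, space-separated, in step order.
Answer: yes no no

Derivation:
Step 1: SEND seq=1000 -> in-order
Step 3: SEND seq=1328 -> out-of-order
Step 4: SEND seq=1501 -> out-of-order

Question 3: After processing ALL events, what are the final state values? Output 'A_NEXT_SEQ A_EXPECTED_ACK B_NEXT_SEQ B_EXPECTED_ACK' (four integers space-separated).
Answer: 1663 0 0 1184

Derivation:
After event 0: A_seq=1000 A_ack=0 B_seq=0 B_ack=1000
After event 1: A_seq=1184 A_ack=0 B_seq=0 B_ack=1184
After event 2: A_seq=1328 A_ack=0 B_seq=0 B_ack=1184
After event 3: A_seq=1501 A_ack=0 B_seq=0 B_ack=1184
After event 4: A_seq=1663 A_ack=0 B_seq=0 B_ack=1184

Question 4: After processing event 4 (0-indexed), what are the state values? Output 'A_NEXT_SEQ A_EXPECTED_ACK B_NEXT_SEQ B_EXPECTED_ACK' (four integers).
After event 0: A_seq=1000 A_ack=0 B_seq=0 B_ack=1000
After event 1: A_seq=1184 A_ack=0 B_seq=0 B_ack=1184
After event 2: A_seq=1328 A_ack=0 B_seq=0 B_ack=1184
After event 3: A_seq=1501 A_ack=0 B_seq=0 B_ack=1184
After event 4: A_seq=1663 A_ack=0 B_seq=0 B_ack=1184

1663 0 0 1184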